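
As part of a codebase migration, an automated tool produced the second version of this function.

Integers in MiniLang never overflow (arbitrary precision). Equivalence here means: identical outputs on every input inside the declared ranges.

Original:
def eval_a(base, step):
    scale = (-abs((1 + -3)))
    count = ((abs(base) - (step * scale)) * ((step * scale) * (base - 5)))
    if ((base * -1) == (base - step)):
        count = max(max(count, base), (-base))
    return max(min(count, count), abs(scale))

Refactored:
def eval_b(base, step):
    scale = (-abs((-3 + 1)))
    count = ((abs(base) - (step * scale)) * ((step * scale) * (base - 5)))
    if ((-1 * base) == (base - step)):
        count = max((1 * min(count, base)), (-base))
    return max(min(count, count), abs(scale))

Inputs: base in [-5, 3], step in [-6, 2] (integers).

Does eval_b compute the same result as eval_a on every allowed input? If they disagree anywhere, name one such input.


Run the pair on base=-3, step=-6.
eval_a: scale becomes -2; next count becomes 864; next ((base * -1) == (base - step)) evaluates to true; next count becomes 864; next final value 864
eval_b: scale becomes -2; next count becomes 864; next ((-1 * base) == (base - step)) evaluates to true; next count becomes 3; next final value 3
864 and 3 differ, so these are not the same function on this domain.
verdict: not equivalent; witness: base=-3, step=-6


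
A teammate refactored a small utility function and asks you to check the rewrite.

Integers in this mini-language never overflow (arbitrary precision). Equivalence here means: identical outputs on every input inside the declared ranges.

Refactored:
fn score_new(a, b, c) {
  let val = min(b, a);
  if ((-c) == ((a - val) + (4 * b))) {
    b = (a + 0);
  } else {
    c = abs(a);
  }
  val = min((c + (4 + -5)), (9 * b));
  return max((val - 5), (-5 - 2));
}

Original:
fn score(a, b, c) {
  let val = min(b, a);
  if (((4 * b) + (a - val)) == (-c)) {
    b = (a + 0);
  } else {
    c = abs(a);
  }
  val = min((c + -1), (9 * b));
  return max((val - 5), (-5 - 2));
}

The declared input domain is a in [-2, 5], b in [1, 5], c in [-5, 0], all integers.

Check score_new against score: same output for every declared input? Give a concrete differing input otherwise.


Behavior is preserved: although constant usage differs, plus arithmetic usage differs, the outputs never diverge.
As a probe, take a=1, b=1, c=0: score runs val := 1 | (((4 * b) + (a - val)) == (-c)): false | c := 1 | val := 0 | result -5; score_new runs val := 1 | ((-c) == ((a - val) + (4 * b))): false | c := 1 | val := 0 | result -5; both end at -5.
Every one of the 240 inputs gives matching results.
verdict: equivalent


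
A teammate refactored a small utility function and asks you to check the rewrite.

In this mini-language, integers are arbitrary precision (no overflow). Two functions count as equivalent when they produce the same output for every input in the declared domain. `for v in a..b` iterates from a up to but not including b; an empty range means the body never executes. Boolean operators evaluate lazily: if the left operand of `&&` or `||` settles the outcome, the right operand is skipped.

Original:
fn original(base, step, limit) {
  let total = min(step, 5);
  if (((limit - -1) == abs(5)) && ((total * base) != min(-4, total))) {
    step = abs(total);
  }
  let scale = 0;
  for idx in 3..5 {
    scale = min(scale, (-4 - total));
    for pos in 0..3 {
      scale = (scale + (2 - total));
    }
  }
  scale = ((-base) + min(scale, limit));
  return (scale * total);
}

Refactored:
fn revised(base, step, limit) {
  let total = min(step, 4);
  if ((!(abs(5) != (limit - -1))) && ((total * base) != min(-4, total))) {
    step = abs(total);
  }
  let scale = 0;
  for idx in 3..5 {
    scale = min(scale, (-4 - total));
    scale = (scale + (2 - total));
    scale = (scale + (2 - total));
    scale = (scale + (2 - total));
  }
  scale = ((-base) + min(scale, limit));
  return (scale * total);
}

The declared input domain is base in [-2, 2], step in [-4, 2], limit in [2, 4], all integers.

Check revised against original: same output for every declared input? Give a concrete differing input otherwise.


Although `5` became `4`, no input in the stated domain can expose it.
Spot check at base=-2, step=-2, limit=3 — original: total=-2, then (((limit - -1) == abs(5)) && ((total * base) != min(-4, total))) is false, then scale=0, then (idx=3), then scale=-2, then (pos=0), then scale=2, then (pos=1), then scale=6, then (pos=2), then scale=10, then (idx=4), then scale=-2, then (pos=0), then scale=2, then (pos=1), then scale=6, then (pos=2), then scale=10, then scale=5, then returns -10. revised: total=-2, then ((!(abs(5) != (limit - -1))) && ((total * base) != min(-4, total))) is false, then scale=0, then (idx=3), then scale=-2, then scale=2, then scale=6, then scale=10, then (idx=4), then scale=-2, then scale=2, then scale=6, then scale=10, then scale=5, then returns -10. Both give -10.
Every one of the 105 inputs gives matching results.
verdict: equivalent


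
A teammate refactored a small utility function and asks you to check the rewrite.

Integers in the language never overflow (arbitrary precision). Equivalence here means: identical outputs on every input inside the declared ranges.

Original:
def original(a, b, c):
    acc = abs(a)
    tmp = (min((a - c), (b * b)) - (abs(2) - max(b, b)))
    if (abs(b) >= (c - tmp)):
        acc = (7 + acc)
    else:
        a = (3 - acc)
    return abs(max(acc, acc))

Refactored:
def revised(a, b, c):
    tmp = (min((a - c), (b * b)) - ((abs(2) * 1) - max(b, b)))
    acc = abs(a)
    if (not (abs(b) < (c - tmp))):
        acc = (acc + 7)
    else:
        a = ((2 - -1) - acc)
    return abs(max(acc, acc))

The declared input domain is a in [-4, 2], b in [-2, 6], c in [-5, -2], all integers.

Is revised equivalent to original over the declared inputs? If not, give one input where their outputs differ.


The two are interchangeable: comparison usage differs, plus constant usage differs, plus boolean connective usage differs, plus arithmetic usage differs, and every declared input agrees.
Tracing a=0, b=3, c=-4: original: acc becomes 0; next tmp becomes 5; next (abs(b) >= (c - tmp)) evaluates to true; next acc becomes 7; next final value 7 | revised: tmp becomes 5; next acc becomes 0; next (not (abs(b) < (c - tmp))) evaluates to true; next acc becomes 7; next final value 7 — matching result 7.
Checked all 252 inputs in the declared domain: the outputs agree on every one.
verdict: equivalent


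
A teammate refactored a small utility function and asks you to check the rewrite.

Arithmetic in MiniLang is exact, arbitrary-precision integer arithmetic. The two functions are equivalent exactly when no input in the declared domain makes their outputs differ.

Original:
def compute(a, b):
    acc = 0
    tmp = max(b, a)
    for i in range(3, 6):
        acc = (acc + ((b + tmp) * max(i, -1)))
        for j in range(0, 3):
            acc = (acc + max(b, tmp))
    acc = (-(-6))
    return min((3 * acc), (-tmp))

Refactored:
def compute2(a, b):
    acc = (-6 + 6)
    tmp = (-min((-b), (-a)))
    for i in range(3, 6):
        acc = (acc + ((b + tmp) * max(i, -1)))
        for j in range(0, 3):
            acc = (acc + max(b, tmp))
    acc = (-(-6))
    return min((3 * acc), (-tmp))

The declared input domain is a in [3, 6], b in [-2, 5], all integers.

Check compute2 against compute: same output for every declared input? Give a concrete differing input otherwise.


Side by side, the visible changes include: arithmetic usage differs; and constant usage differs; and min/max/abs usage differs.
One worked example (a=5, b=0) — compute: acc becomes 0; next tmp becomes 5; next at i=3:; next acc becomes 15; next at j=0:; next acc becomes 20; next at j=1:; next acc becomes 25; next at j=2:; next acc becomes 30; next at i=4:; next acc becomes 50; next at j=0:; next acc becomes 55; next at j=1:; next acc becomes 60; next at j=2:; next acc becomes 65; next at i=5:; next acc becomes 90; next at j=0:; next acc becomes 95; next at j=1:; next acc becomes 100; next at j=2:; next acc becomes 105; next acc becomes 6; next final value -5; compute2: acc becomes 0; next tmp becomes 5; next at i=3:; next acc becomes 15; next at j=0:; next acc becomes 20; next at j=1:; next acc becomes 25; next at j=2:; next acc becomes 30; next at i=4:; next acc becomes 50; next at j=0:; next acc becomes 55; next at j=1:; next acc becomes 60; next at j=2:; next acc becomes 65; next at i=5:; next acc becomes 90; next at j=0:; next acc becomes 95; next at j=1:; next acc becomes 100; next at j=2:; next acc becomes 105; next acc becomes 6; next final value -5; agreement on -5.
Across all 32 domain points the two functions coincide.
verdict: equivalent


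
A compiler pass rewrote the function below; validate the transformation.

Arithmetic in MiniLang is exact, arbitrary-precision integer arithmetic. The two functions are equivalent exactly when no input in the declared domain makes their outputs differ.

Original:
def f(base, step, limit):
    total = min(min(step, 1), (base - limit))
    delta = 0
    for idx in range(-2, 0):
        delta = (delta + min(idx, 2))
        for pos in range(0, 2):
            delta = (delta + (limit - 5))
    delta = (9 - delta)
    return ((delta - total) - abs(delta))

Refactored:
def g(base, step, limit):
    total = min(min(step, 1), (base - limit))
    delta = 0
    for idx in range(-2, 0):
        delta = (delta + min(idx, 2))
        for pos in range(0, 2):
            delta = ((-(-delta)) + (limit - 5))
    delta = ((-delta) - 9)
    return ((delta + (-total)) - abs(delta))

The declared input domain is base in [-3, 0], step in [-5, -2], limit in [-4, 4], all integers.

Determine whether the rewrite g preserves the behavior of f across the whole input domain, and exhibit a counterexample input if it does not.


Evaluate both at base=-3, step=-5, limit=4.
f: total := -7 | delta := 0 | iter idx=-2: | delta := -2 | iter pos=0: | delta := -3 | iter pos=1: | delta := -4 | iter idx=-1: | delta := -5 | iter pos=0: | delta := -6 | iter pos=1: | delta := -7 | delta := 16 | result 7
g: total := -7 | delta := 0 | iter idx=-2: | delta := -2 | iter pos=0: | delta := -3 | iter pos=1: | delta := -4 | iter idx=-1: | delta := -5 | iter pos=0: | delta := -6 | iter pos=1: | delta := -7 | delta := -2 | result 3
7 != 3, so the rewrite changes behavior.
verdict: not equivalent; witness: base=-3, step=-5, limit=4


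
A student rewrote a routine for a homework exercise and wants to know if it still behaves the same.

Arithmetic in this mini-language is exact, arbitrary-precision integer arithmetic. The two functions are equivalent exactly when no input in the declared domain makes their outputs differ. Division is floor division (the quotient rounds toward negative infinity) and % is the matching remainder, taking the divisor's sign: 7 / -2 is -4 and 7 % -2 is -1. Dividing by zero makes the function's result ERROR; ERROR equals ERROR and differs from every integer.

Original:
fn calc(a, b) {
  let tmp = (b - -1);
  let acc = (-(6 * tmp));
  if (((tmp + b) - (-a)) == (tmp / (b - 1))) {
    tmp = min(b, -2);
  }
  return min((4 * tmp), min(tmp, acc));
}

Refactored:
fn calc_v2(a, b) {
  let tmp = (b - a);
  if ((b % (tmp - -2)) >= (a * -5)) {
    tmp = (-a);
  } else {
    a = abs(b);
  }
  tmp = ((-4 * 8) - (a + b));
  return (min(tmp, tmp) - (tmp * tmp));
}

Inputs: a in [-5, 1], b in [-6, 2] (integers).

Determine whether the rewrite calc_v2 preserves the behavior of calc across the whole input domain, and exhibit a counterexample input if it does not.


The rewrite breaks on a=-5, b=-6, where the results are -20 and -1056.
calc: tmp becomes -5; next acc becomes 30; next (((tmp + b) - (-a)) == (tmp / (b - 1))) evaluates to false; next final value -20
calc_v2: tmp becomes -1; next ((b % (tmp - -2)) >= (a * -5)) evaluates to false; next a becomes 6; next tmp becomes -32; next final value -1056
verdict: not equivalent; witness: a=-5, b=-6


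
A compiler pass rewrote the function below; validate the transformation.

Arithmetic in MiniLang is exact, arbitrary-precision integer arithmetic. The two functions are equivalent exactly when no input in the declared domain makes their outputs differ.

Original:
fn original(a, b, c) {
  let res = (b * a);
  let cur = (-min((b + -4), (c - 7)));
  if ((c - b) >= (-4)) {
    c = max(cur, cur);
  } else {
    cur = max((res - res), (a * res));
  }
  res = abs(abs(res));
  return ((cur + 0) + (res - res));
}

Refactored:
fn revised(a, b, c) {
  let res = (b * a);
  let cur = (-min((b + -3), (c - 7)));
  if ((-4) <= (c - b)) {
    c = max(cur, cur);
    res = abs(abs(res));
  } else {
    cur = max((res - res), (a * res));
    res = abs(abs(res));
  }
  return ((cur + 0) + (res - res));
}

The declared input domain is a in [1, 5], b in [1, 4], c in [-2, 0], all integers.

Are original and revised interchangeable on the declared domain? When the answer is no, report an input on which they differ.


Equivalent. The edit looks behavioral (`-4` became `-3`), but over these ranges it never changes the outcome.
Across all 60 domain points the two functions coincide.
One worked example (a=5, b=2, c=0) — original: res := 10 | cur := 7 | ((c - b) >= (-4)): true | c := 7 | res := 10 | result 7; revised: res := 10 | cur := 7 | ((-4) <= (c - b)): true | c := 7 | res := 10 | result 7; agreement on 7.
verdict: equivalent


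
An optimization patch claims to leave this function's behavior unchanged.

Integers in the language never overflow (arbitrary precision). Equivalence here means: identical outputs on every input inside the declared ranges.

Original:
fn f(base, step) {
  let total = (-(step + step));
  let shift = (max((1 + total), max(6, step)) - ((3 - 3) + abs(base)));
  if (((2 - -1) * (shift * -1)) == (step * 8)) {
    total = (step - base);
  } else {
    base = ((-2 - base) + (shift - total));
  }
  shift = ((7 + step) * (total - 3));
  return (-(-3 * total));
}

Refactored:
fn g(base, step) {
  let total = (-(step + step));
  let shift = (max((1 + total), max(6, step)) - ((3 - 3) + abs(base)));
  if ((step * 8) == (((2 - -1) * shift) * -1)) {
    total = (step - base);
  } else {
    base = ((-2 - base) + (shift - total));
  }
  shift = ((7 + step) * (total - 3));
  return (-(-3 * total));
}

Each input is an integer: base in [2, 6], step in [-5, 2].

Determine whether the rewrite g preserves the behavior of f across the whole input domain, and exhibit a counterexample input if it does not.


Comparing the listings, the differences include: same computation, different form.
Tracing base=6, step=-4: f: total := 8 | shift := 3 | (((2 - -1) * (shift * -1)) == (step * 8)): false | base := -13 | shift := 15 | result 24 | g: total := 8 | shift := 3 | ((step * 8) == (((2 - -1) * shift) * -1)): false | base := -13 | shift := 15 | result 24 — matching result 24.
Across all 40 domain points the two functions coincide.
verdict: equivalent


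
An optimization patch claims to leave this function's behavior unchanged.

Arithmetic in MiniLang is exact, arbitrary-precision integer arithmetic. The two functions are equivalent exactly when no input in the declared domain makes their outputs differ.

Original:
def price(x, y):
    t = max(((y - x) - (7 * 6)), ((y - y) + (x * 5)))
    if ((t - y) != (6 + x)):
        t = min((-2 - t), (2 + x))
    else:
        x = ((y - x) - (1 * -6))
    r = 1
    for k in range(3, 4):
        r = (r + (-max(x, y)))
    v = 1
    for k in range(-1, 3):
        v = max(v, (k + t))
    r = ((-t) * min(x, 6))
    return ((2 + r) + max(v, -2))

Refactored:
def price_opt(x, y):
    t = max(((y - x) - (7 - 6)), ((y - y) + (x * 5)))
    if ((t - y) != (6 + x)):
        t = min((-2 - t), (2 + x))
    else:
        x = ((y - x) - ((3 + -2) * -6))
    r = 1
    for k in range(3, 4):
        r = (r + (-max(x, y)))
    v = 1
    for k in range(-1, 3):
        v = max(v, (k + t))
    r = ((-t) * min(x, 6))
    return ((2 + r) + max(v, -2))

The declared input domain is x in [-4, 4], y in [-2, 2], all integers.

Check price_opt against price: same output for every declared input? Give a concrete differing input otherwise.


There is a counterexample at x=-4, y=-2: -5 on one side, -9 on the other.
price: t becomes -20; next ((t - y) != (6 + x)) evaluates to true; next t becomes -2; next r becomes 1; next at k=3:; next r becomes 3; next v becomes 1; next at k=-1:; next v becomes 1; next at k=0:; next v becomes 1; next at k=1:; next v becomes 1; next at k=2:; next v becomes 1; next r becomes -8; next final value -5
price_opt: t becomes 1; next ((t - y) != (6 + x)) evaluates to true; next t becomes -3; next r becomes 1; next at k=3:; next r becomes 3; next v becomes 1; next at k=-1:; next v becomes 1; next at k=0:; next v becomes 1; next at k=1:; next v becomes 1; next at k=2:; next v becomes 1; next r becomes -12; next final value -9
verdict: not equivalent; witness: x=-4, y=-2


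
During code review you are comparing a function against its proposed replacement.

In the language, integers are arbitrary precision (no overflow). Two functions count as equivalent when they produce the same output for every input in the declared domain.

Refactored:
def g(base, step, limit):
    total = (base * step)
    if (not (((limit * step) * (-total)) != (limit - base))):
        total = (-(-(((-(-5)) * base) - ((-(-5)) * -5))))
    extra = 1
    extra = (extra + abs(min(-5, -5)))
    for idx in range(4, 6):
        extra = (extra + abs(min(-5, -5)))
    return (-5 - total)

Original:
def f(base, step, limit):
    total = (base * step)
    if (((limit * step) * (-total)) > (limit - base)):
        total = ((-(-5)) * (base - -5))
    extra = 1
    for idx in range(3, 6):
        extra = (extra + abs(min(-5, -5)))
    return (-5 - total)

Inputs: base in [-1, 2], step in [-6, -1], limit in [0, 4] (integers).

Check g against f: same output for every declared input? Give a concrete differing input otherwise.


At base=-1, step=-6, limit=1: f gives -25, g gives -11.
verdict: not equivalent; witness: base=-1, step=-6, limit=1


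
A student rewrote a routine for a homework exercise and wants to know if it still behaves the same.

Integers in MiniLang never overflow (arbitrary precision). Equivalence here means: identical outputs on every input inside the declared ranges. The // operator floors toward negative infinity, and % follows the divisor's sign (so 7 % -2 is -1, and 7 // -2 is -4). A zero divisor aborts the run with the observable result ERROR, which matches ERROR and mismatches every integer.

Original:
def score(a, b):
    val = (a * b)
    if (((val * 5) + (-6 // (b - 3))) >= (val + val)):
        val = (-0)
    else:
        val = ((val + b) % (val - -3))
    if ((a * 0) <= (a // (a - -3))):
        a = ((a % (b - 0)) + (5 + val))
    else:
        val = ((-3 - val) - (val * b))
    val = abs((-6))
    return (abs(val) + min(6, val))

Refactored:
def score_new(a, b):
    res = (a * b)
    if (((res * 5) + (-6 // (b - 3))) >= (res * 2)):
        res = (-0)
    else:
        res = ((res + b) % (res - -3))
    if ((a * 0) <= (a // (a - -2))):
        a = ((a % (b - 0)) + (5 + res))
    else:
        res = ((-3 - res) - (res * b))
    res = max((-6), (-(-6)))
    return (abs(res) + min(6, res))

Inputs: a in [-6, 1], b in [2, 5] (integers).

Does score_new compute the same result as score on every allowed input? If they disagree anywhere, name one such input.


There is a counterexample at a=-3, b=2: ERROR on one side, 12 on the other.
score: val = -6; (((val * 5) + (-6 // (b - 3))) >= (val + val)) -> false; val = -1; division by zero -> ERROR
score_new: res = -6; (((res * 5) + (-6 // (b - 3))) >= (res * 2)) -> false; res = -1; ((a * 0) <= (a // (a - -2))) -> true; a = 5; res = 6; return 12
verdict: not equivalent; witness: a=-3, b=2


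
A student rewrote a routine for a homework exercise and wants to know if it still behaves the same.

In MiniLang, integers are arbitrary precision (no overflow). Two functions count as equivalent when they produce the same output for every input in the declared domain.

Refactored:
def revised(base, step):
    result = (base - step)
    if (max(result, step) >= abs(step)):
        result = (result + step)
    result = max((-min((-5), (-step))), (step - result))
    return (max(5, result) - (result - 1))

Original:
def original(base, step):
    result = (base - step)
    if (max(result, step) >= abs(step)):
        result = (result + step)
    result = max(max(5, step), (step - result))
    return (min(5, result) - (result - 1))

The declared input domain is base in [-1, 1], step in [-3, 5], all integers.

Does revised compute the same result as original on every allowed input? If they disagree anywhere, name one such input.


These are not equivalent — on base=-1, step=5 the outputs split (0 vs 1).
original: result := -6 | (max(result, step) >= abs(step)): true | result := -1 | result := 6 | result 0
revised: result := -6 | (max(result, step) >= abs(step)): true | result := -1 | result := 6 | result 1
verdict: not equivalent; witness: base=-1, step=5


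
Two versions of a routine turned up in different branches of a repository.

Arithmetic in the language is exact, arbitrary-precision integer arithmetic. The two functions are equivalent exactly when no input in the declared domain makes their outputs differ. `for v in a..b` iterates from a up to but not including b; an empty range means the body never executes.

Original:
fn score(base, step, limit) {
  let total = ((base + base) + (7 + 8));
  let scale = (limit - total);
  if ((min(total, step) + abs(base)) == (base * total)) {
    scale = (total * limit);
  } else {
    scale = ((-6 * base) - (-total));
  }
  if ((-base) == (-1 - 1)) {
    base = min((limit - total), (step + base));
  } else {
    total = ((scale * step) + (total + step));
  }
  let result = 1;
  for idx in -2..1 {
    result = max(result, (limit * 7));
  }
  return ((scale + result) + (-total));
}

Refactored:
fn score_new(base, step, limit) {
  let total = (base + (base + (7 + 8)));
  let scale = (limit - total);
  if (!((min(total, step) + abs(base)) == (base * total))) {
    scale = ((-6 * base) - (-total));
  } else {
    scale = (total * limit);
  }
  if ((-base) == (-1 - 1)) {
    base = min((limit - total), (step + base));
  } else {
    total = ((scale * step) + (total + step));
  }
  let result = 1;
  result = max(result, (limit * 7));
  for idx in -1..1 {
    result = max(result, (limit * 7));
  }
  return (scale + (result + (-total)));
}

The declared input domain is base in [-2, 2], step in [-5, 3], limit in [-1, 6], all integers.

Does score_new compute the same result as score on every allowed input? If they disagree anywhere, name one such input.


Although boolean connective usage differs; and arithmetic usage differs; and min/max/abs usage differs; and loop structure differs; and constant usage differs; and statement counts differ, 360/360 inputs agree.
verdict: equivalent


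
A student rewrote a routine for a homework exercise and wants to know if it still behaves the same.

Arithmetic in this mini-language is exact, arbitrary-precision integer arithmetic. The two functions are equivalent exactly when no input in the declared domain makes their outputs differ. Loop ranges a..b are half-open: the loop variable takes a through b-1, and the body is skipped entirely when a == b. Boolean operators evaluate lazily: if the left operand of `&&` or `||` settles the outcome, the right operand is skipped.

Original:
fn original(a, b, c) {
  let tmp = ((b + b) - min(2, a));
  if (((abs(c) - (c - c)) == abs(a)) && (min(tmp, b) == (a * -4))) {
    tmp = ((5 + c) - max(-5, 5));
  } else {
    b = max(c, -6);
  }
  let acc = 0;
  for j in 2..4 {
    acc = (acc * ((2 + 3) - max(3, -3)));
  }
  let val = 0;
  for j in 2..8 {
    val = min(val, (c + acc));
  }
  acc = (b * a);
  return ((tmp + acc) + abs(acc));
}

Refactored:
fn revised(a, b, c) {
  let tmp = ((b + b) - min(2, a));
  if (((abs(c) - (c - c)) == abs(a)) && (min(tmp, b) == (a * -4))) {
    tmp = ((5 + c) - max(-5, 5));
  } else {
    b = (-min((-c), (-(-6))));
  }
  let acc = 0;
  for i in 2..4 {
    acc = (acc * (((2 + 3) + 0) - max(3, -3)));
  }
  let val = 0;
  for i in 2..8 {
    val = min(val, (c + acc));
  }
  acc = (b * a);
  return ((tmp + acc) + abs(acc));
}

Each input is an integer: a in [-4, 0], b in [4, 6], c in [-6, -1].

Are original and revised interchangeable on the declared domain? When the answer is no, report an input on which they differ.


Behavior is preserved: although min/max/abs usage differs; arithmetic usage differs; local variable names differ; constant usage differs, the outputs never diverge.
One worked example (a=-1, b=5, c=-2) — original: tmp=11, then (((abs(c) - (c - c)) == abs(a)) && (min(tmp, b) == (a * -4))) is false, then b=-2, then acc=0, then (j=2), then acc=0, then (j=3), then acc=0, then val=0, then (j=2), then val=-2, then (j=3), then val=-2, then (j=4), then val=-2, then (j=5), then val=-2, then (j=6), then val=-2, then (j=7), then val=-2, then acc=2, then returns 15; revised: tmp=11, then (((abs(c) - (c - c)) == abs(a)) && (min(tmp, b) == (a * -4))) is false, then b=-2, then acc=0, then (i=2), then acc=0, then (i=3), then acc=0, then val=0, then (i=2), then val=-2, then (i=3), then val=-2, then (i=4), then val=-2, then (i=5), then val=-2, then (i=6), then val=-2, then (i=7), then val=-2, then acc=2, then returns 15; agreement on 15.
Across all 90 domain points the two functions coincide.
verdict: equivalent


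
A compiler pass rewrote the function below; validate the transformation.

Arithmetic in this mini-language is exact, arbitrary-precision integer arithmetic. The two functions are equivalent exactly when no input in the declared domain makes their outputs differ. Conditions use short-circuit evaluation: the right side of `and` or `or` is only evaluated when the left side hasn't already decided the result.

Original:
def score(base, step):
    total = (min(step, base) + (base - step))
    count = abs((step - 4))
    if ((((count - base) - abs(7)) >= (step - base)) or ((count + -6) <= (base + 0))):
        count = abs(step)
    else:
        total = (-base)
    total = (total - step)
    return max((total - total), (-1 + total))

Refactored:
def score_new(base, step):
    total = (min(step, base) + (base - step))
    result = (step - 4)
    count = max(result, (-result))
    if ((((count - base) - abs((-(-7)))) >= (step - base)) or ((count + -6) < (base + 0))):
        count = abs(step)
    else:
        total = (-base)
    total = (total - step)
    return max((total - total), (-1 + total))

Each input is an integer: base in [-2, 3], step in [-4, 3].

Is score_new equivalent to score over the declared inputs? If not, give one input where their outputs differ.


These are not equivalent — on base=-2, step=0 the outputs split (0 vs 1).
score: total becomes -4; next count becomes 4; next ((((count - base) - abs(7)) >= (step - base)) or ((count + -6) <= (base + 0))) evaluates to true; next count becomes 0; next total becomes -4; next final value 0
score_new: total becomes -4; next result becomes -4; next count becomes 4; next ((((count - base) - abs((-(-7)))) >= (step - base)) or ((count + -6) < (base + 0))) evaluates to false; next total becomes 2; next total becomes 2; next final value 1
verdict: not equivalent; witness: base=-2, step=0


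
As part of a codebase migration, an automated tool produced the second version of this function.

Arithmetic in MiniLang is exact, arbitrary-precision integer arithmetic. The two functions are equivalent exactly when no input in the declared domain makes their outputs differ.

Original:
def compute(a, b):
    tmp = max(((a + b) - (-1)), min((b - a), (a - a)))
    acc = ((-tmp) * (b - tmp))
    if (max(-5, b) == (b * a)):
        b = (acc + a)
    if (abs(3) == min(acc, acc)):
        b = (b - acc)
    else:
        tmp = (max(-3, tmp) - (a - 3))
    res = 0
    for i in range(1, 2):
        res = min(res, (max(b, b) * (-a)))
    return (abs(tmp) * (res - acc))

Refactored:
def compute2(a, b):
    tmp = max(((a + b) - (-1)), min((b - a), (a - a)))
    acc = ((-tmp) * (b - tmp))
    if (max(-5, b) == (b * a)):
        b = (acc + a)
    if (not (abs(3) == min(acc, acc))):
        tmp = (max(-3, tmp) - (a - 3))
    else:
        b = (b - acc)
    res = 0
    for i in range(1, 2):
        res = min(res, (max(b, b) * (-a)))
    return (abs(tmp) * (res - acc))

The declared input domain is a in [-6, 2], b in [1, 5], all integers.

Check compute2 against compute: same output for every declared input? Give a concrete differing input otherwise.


This is a faithful refactor — boolean connective usage differs, but the computed results match everywhere.
One worked example (a=-6, b=4) — compute: tmp becomes 0; next acc becomes 0; next (max(-5, b) == (b * a)) evaluates to false; next (abs(3) == min(acc, acc)) evaluates to false; next tmp becomes 9; next res becomes 0; next at i=1:; next res becomes 0; next final value 0; compute2: tmp becomes 0; next acc becomes 0; next (max(-5, b) == (b * a)) evaluates to false; next (not (abs(3) == min(acc, acc))) evaluates to true; next tmp becomes 9; next res becomes 0; next at i=1:; next res becomes 0; next final value 0; agreement on 0.
Across all 45 domain points the two functions coincide.
verdict: equivalent


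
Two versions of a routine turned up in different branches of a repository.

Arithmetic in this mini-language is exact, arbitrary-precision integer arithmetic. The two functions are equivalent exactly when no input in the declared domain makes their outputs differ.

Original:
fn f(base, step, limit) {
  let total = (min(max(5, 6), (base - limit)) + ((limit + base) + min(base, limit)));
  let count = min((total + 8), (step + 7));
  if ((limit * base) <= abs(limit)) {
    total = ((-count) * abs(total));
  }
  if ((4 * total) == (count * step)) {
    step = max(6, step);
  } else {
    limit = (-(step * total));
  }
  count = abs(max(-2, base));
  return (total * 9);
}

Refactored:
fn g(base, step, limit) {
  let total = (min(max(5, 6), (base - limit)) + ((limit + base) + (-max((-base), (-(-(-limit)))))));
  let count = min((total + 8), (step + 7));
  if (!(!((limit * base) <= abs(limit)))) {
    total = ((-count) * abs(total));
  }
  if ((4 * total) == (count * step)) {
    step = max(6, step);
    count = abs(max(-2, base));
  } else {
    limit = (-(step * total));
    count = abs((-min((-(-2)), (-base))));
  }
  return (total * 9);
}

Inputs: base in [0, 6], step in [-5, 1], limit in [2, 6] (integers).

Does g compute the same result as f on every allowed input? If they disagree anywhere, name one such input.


Behavior is preserved: although boolean connective usage differs; constant usage differs; min/max/abs usage differs; statement counts differ, the outputs never diverge.
One worked example (base=2, step=-1, limit=4) — f: total = 6; count = 6; ((limit * base) <= abs(limit)) -> false; ((4 * total) == (count * step)) -> false; limit = 6; count = 2; return 54; g: total = 6; count = 6; (!(!((limit * base) <= abs(limit)))) -> false; ((4 * total) == (count * step)) -> false; limit = 6; count = 2; return 54; agreement on 54.
Every one of the 245 inputs gives matching results.
verdict: equivalent


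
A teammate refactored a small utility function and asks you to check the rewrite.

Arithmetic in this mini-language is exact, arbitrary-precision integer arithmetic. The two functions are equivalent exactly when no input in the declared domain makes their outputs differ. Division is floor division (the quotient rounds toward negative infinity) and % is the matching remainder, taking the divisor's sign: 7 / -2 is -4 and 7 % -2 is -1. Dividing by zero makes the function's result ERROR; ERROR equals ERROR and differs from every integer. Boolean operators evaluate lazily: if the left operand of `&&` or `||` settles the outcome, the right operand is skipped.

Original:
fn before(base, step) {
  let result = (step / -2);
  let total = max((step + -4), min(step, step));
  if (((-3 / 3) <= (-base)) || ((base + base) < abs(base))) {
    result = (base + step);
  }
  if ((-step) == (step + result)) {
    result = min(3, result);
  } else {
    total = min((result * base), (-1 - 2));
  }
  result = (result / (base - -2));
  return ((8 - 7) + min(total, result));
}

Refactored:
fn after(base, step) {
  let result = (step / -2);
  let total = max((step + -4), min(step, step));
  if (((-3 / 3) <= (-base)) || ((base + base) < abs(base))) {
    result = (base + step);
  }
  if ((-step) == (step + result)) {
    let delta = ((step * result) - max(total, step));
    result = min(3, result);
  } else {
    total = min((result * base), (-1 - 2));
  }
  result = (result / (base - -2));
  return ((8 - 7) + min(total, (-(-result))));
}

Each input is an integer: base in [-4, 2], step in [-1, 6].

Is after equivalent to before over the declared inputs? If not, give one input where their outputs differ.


This is a faithful refactor — statement counts differ; local variable names differ; arithmetic usage differs; min/max/abs usage differs, but the computed results match everywhere.
One worked example (base=2, step=4) — before: result := -2 | total := 4 | (((-3 / 3) <= (-base)) || ((base + base) < abs(base))): false | ((-step) == (step + result)): false | total := -4 | result := -1 | result -3; after: result := -2 | total := 4 | (((-3 / 3) <= (-base)) || ((base + base) < abs(base))): false | ((-step) == (step + result)): false | total := -4 | result := -1 | result -3; agreement on -3.
Sweeping the whole domain (56 inputs) finds no disagreement.
verdict: equivalent


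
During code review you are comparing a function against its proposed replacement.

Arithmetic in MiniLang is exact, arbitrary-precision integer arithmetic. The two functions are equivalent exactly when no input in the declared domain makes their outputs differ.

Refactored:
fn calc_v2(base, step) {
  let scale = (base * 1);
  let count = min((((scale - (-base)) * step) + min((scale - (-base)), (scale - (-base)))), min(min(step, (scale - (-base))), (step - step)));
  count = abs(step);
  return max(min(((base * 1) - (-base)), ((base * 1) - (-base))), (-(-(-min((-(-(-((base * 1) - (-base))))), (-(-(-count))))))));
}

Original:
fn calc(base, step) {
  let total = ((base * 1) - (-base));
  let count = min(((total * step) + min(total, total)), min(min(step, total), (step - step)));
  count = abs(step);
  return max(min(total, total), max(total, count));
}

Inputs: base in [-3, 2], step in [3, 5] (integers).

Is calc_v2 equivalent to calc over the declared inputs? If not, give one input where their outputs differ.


Reading the diff, among the changes: local variable names differ, constant usage differs, min/max/abs usage differs, arithmetic usage differs.
As a probe, take base=-2, step=4: calc runs total = -4; count = -20; count = 4; return 4; calc_v2 runs scale = -2; count = -20; count = 4; return 4; both end at 4.
An exhaustive pass over the 18 declared inputs shows identical outputs.
verdict: equivalent


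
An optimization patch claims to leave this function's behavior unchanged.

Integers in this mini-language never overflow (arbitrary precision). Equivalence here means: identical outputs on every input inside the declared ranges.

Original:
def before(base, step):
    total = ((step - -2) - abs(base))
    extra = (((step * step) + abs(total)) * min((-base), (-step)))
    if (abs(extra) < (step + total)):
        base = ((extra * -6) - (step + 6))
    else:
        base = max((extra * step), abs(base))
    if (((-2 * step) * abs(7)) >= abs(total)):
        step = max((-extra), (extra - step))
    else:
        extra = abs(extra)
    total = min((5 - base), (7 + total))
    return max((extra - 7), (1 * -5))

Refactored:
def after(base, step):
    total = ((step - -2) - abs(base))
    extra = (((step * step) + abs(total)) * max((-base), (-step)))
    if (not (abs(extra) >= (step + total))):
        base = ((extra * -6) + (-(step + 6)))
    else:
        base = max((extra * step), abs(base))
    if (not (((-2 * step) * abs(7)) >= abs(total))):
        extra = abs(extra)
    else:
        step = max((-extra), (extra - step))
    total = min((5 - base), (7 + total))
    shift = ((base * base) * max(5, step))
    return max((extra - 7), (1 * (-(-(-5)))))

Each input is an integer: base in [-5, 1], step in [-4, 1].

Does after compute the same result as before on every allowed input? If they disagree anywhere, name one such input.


The rewrite breaks on base=-5, step=-4, where the results are 85 and 108.
before: total := -7 | extra := 92 | (abs(extra) < (step + total)): false | base := 5 | (((-2 * step) * abs(7)) >= abs(total)): true | step := 96 | total := 0 | result 85
after: total := -7 | extra := 115 | (not (abs(extra) >= (step + total))): false | base := 5 | (not (((-2 * step) * abs(7)) >= abs(total))): false | step := 119 | total := 0 | shift := 2975 | result 108
verdict: not equivalent; witness: base=-5, step=-4


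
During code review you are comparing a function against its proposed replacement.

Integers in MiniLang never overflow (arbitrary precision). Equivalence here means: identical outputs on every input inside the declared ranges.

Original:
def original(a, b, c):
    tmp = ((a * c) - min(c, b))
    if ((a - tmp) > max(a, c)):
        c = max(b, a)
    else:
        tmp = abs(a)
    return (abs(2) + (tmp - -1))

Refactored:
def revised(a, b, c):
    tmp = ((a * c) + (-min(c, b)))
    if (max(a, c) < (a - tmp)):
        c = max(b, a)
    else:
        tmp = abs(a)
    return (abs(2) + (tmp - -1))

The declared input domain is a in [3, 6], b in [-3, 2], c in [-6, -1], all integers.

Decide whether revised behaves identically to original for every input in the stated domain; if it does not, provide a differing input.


Changes here: comparison usage differs; arithmetic usage differs; the full 144-point sweep finds no disagreement.
verdict: equivalent


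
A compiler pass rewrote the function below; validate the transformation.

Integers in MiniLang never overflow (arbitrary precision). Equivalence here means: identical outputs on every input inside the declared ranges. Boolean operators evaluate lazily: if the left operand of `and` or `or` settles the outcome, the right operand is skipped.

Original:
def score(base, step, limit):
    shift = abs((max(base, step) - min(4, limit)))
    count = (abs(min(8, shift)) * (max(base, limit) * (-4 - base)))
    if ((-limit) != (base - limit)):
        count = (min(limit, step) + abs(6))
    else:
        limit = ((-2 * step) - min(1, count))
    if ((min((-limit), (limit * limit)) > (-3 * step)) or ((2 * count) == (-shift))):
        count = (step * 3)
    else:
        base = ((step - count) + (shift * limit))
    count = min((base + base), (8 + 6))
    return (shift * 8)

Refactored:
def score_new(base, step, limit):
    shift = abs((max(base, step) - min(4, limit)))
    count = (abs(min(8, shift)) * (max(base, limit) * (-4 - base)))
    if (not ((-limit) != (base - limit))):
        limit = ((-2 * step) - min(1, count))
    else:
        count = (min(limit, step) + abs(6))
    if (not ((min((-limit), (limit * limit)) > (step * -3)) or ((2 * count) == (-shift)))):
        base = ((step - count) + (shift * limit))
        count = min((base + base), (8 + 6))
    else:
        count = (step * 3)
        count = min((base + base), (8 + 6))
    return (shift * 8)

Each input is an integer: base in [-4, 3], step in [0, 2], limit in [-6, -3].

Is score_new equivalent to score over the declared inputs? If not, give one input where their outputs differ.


Side by side, the visible changes include: min/max/abs usage differs; arithmetic usage differs; constant usage differs; statement counts differ; boolean connective usage differs.
One worked example (base=0, step=0, limit=-4) — score: shift becomes 4; next count becomes 0; next ((-limit) != (base - limit)) evaluates to false; next limit becomes 0; next ((min((-limit), (limit * limit)) > (-3 * step)) or ((2 * count) == (-shift))) evaluates to false; next base becomes 0; next count becomes 0; next final value 32; score_new: shift becomes 4; next count becomes 0; next (not ((-limit) != (base - limit))) evaluates to true; next limit becomes 0; next (not ((min((-limit), (limit * limit)) > (step * -3)) or ((2 * count) == (-shift)))) evaluates to true; next base becomes 0; next count becomes 0; next final value 32; agreement on 32.
Every one of the 96 inputs gives matching results.
verdict: equivalent
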